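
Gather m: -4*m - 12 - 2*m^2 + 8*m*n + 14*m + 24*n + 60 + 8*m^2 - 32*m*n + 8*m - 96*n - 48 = 6*m^2 + m*(18 - 24*n) - 72*n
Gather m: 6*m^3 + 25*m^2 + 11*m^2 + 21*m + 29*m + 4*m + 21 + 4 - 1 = 6*m^3 + 36*m^2 + 54*m + 24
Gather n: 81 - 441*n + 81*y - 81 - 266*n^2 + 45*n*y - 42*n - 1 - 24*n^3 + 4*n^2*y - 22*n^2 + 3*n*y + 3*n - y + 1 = -24*n^3 + n^2*(4*y - 288) + n*(48*y - 480) + 80*y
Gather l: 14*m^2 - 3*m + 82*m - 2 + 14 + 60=14*m^2 + 79*m + 72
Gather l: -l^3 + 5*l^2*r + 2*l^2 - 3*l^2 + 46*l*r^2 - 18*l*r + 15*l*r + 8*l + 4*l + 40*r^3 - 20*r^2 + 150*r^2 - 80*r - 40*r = -l^3 + l^2*(5*r - 1) + l*(46*r^2 - 3*r + 12) + 40*r^3 + 130*r^2 - 120*r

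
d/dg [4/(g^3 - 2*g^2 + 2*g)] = 4*(-3*g^2 + 4*g - 2)/(g^2*(g^2 - 2*g + 2)^2)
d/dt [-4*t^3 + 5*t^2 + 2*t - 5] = -12*t^2 + 10*t + 2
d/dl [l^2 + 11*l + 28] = 2*l + 11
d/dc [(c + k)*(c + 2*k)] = 2*c + 3*k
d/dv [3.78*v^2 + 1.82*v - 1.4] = 7.56*v + 1.82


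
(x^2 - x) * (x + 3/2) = x^3 + x^2/2 - 3*x/2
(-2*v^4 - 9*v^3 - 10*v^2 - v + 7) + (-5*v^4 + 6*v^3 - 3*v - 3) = -7*v^4 - 3*v^3 - 10*v^2 - 4*v + 4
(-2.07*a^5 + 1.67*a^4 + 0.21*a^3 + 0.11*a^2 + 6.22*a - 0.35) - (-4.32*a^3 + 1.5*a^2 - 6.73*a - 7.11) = -2.07*a^5 + 1.67*a^4 + 4.53*a^3 - 1.39*a^2 + 12.95*a + 6.76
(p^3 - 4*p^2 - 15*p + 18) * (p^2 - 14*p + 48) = p^5 - 18*p^4 + 89*p^3 + 36*p^2 - 972*p + 864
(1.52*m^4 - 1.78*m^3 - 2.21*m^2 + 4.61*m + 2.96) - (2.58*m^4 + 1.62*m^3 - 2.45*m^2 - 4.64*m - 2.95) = -1.06*m^4 - 3.4*m^3 + 0.24*m^2 + 9.25*m + 5.91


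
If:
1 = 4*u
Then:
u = 1/4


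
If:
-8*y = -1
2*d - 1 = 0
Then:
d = 1/2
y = 1/8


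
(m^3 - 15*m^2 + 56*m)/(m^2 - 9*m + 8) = m*(m - 7)/(m - 1)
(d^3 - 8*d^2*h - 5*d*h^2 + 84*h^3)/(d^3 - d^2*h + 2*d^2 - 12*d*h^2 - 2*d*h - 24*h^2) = (d - 7*h)/(d + 2)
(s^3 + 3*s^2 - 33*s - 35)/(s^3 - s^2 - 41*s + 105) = (s + 1)/(s - 3)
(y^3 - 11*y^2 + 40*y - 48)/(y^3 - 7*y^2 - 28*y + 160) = (y^2 - 7*y + 12)/(y^2 - 3*y - 40)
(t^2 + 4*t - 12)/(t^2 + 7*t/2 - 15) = 2*(t - 2)/(2*t - 5)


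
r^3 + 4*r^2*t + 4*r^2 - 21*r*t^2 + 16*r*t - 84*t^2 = (r + 4)*(r - 3*t)*(r + 7*t)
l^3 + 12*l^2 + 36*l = l*(l + 6)^2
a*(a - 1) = a^2 - a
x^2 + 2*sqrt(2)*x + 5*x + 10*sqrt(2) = (x + 5)*(x + 2*sqrt(2))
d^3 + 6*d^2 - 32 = (d - 2)*(d + 4)^2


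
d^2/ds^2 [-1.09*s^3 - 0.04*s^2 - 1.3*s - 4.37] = -6.54*s - 0.08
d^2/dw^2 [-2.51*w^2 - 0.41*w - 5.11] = -5.02000000000000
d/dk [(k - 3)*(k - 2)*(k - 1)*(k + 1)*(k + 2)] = 5*k^4 - 12*k^3 - 15*k^2 + 30*k + 4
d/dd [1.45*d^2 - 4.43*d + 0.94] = 2.9*d - 4.43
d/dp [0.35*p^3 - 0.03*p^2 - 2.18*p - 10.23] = 1.05*p^2 - 0.06*p - 2.18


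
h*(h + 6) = h^2 + 6*h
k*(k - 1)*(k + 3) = k^3 + 2*k^2 - 3*k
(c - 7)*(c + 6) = c^2 - c - 42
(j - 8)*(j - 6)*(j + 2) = j^3 - 12*j^2 + 20*j + 96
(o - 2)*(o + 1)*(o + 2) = o^3 + o^2 - 4*o - 4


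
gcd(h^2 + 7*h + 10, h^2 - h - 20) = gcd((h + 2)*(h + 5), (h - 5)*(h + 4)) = 1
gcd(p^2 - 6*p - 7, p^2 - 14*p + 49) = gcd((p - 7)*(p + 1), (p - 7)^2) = p - 7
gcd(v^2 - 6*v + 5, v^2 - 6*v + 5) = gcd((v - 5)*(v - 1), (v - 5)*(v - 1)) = v^2 - 6*v + 5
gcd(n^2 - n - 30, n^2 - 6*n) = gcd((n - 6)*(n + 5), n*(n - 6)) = n - 6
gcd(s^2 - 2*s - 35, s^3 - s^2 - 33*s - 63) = s - 7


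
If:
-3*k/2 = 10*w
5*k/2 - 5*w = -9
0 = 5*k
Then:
No Solution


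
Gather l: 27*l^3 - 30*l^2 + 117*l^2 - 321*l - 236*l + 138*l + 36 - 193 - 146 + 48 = 27*l^3 + 87*l^2 - 419*l - 255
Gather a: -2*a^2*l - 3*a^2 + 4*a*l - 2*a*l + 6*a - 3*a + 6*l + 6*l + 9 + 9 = a^2*(-2*l - 3) + a*(2*l + 3) + 12*l + 18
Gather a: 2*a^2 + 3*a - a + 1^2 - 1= 2*a^2 + 2*a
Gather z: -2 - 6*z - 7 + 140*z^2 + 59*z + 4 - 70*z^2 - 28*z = 70*z^2 + 25*z - 5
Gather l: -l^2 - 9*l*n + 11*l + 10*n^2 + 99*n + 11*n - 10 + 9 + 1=-l^2 + l*(11 - 9*n) + 10*n^2 + 110*n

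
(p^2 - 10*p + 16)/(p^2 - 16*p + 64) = (p - 2)/(p - 8)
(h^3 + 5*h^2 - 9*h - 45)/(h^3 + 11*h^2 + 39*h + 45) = (h - 3)/(h + 3)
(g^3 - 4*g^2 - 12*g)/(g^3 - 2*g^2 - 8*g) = (g - 6)/(g - 4)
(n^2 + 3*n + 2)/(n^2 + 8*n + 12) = (n + 1)/(n + 6)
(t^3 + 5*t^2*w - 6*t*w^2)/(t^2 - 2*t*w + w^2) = t*(t + 6*w)/(t - w)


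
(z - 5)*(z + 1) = z^2 - 4*z - 5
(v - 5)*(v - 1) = v^2 - 6*v + 5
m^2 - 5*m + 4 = (m - 4)*(m - 1)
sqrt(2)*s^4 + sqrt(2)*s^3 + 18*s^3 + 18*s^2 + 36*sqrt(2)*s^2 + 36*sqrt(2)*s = s*(s + 3*sqrt(2))*(s + 6*sqrt(2))*(sqrt(2)*s + sqrt(2))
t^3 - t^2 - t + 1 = (t - 1)^2*(t + 1)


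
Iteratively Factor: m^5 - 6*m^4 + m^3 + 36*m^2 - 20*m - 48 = (m - 4)*(m^4 - 2*m^3 - 7*m^2 + 8*m + 12) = (m - 4)*(m + 2)*(m^3 - 4*m^2 + m + 6) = (m - 4)*(m - 2)*(m + 2)*(m^2 - 2*m - 3) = (m - 4)*(m - 2)*(m + 1)*(m + 2)*(m - 3)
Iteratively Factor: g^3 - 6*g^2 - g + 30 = (g + 2)*(g^2 - 8*g + 15) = (g - 5)*(g + 2)*(g - 3)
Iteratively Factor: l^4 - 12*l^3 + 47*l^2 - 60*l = (l)*(l^3 - 12*l^2 + 47*l - 60) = l*(l - 3)*(l^2 - 9*l + 20) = l*(l - 4)*(l - 3)*(l - 5)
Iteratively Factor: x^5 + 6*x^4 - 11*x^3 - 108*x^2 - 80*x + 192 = (x + 4)*(x^4 + 2*x^3 - 19*x^2 - 32*x + 48) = (x - 1)*(x + 4)*(x^3 + 3*x^2 - 16*x - 48) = (x - 1)*(x + 4)^2*(x^2 - x - 12) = (x - 1)*(x + 3)*(x + 4)^2*(x - 4)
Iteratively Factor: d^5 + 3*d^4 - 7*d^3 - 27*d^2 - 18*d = (d - 3)*(d^4 + 6*d^3 + 11*d^2 + 6*d) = (d - 3)*(d + 2)*(d^3 + 4*d^2 + 3*d) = (d - 3)*(d + 2)*(d + 3)*(d^2 + d) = (d - 3)*(d + 1)*(d + 2)*(d + 3)*(d)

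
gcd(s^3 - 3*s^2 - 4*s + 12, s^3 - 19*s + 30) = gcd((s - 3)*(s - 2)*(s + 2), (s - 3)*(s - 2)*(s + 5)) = s^2 - 5*s + 6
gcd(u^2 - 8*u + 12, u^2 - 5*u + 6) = u - 2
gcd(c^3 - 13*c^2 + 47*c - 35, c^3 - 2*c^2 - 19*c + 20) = c^2 - 6*c + 5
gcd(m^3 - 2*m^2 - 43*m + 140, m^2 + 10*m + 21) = m + 7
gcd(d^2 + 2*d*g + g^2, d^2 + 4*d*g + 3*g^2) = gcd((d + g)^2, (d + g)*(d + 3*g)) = d + g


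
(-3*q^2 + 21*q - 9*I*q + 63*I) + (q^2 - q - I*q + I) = -2*q^2 + 20*q - 10*I*q + 64*I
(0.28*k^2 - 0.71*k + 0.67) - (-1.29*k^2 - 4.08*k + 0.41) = 1.57*k^2 + 3.37*k + 0.26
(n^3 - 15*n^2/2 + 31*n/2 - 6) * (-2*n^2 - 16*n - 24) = -2*n^5 - n^4 + 65*n^3 - 56*n^2 - 276*n + 144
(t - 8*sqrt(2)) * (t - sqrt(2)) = t^2 - 9*sqrt(2)*t + 16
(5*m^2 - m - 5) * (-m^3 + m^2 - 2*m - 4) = -5*m^5 + 6*m^4 - 6*m^3 - 23*m^2 + 14*m + 20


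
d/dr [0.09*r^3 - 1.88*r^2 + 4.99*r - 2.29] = 0.27*r^2 - 3.76*r + 4.99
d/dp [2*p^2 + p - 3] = 4*p + 1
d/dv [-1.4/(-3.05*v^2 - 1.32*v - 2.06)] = (-8.54*v - 1.848)/(3.05*v^2 + 1.32*v + 2.06)^2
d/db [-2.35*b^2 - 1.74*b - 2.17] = -4.7*b - 1.74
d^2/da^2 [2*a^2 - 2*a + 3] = 4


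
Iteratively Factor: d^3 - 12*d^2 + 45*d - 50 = (d - 5)*(d^2 - 7*d + 10) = (d - 5)^2*(d - 2)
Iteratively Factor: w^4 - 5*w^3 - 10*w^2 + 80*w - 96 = (w - 2)*(w^3 - 3*w^2 - 16*w + 48) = (w - 4)*(w - 2)*(w^2 + w - 12) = (w - 4)*(w - 2)*(w + 4)*(w - 3)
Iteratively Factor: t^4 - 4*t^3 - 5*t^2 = (t + 1)*(t^3 - 5*t^2) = t*(t + 1)*(t^2 - 5*t) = t^2*(t + 1)*(t - 5)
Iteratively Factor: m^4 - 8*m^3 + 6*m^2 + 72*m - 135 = (m - 3)*(m^3 - 5*m^2 - 9*m + 45) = (m - 3)*(m + 3)*(m^2 - 8*m + 15) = (m - 3)^2*(m + 3)*(m - 5)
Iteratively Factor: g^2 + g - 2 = (g + 2)*(g - 1)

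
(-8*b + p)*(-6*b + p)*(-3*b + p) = -144*b^3 + 90*b^2*p - 17*b*p^2 + p^3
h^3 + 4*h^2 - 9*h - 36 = (h - 3)*(h + 3)*(h + 4)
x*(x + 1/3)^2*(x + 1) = x^4 + 5*x^3/3 + 7*x^2/9 + x/9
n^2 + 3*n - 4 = (n - 1)*(n + 4)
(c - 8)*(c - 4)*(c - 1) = c^3 - 13*c^2 + 44*c - 32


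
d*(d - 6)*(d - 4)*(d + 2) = d^4 - 8*d^3 + 4*d^2 + 48*d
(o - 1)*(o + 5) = o^2 + 4*o - 5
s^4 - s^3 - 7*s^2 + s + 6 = (s - 3)*(s - 1)*(s + 1)*(s + 2)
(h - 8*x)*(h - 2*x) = h^2 - 10*h*x + 16*x^2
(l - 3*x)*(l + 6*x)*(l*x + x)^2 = l^4*x^2 + 3*l^3*x^3 + 2*l^3*x^2 - 18*l^2*x^4 + 6*l^2*x^3 + l^2*x^2 - 36*l*x^4 + 3*l*x^3 - 18*x^4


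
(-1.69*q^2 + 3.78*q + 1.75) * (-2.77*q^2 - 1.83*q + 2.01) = 4.6813*q^4 - 7.3779*q^3 - 15.1618*q^2 + 4.3953*q + 3.5175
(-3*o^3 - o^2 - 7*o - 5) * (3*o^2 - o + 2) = -9*o^5 - 26*o^3 - 10*o^2 - 9*o - 10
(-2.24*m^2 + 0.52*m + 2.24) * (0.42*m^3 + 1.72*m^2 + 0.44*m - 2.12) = -0.9408*m^5 - 3.6344*m^4 + 0.8496*m^3 + 8.8304*m^2 - 0.1168*m - 4.7488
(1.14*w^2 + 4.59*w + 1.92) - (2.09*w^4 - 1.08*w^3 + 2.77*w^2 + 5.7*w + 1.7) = -2.09*w^4 + 1.08*w^3 - 1.63*w^2 - 1.11*w + 0.22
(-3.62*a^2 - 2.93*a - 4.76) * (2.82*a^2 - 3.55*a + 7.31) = -10.2084*a^4 + 4.5884*a^3 - 29.4839*a^2 - 4.5203*a - 34.7956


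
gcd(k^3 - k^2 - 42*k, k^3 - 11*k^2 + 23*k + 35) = k - 7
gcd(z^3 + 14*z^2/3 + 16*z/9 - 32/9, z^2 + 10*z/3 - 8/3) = z^2 + 10*z/3 - 8/3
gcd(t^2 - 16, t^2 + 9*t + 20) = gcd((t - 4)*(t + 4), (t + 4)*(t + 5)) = t + 4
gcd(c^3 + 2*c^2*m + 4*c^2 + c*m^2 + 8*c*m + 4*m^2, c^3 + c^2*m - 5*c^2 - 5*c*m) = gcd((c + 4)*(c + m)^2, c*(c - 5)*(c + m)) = c + m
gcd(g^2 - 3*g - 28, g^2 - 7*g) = g - 7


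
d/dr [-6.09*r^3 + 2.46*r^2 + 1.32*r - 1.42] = -18.27*r^2 + 4.92*r + 1.32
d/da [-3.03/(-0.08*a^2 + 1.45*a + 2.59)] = (4.3935 - 0.4848*a)/(-0.08*a^2 + 1.45*a + 2.59)^2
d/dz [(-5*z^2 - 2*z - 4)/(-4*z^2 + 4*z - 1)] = 2*(-7*z - 9)/(8*z^3 - 12*z^2 + 6*z - 1)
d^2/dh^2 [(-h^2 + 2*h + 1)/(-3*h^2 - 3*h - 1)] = 2*(-27*h^3 - 36*h^2 - 9*h + 1)/(27*h^6 + 81*h^5 + 108*h^4 + 81*h^3 + 36*h^2 + 9*h + 1)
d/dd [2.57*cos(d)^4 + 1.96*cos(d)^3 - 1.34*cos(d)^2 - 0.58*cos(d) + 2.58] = -0.89*sin(d) - 1.23*sin(2*d) - 1.47*sin(3*d) - 1.285*sin(4*d)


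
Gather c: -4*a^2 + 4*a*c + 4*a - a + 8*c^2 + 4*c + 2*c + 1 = -4*a^2 + 3*a + 8*c^2 + c*(4*a + 6) + 1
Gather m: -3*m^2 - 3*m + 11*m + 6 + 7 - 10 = -3*m^2 + 8*m + 3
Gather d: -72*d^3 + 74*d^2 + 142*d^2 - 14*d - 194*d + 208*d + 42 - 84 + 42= -72*d^3 + 216*d^2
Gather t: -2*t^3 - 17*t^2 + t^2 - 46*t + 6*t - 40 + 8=-2*t^3 - 16*t^2 - 40*t - 32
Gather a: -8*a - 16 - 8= -8*a - 24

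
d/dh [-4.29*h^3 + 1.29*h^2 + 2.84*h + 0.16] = -12.87*h^2 + 2.58*h + 2.84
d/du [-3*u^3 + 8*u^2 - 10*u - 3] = -9*u^2 + 16*u - 10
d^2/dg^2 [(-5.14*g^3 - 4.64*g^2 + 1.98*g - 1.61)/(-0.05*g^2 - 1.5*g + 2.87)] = (23.89928*g^3 - 128.74701*g^2 + 253.045716*g + 67.097702)/(0.000125*g^6 + 0.01125*g^5 + 0.315975*g^4 + 2.0835*g^3 - 18.136965*g^2 + 37.06605*g - 23.639903)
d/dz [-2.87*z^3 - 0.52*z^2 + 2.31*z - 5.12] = -8.61*z^2 - 1.04*z + 2.31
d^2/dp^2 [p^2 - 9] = 2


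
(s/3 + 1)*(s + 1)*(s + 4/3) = s^3/3 + 16*s^2/9 + 25*s/9 + 4/3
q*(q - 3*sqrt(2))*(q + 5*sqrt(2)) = q^3 + 2*sqrt(2)*q^2 - 30*q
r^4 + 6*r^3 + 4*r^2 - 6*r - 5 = (r - 1)*(r + 1)^2*(r + 5)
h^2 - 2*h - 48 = (h - 8)*(h + 6)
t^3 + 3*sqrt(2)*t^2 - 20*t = t*(t - 2*sqrt(2))*(t + 5*sqrt(2))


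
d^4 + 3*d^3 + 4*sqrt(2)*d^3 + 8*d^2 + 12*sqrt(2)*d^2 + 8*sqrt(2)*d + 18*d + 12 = (d + 1)*(d + 2)*(d + sqrt(2))*(d + 3*sqrt(2))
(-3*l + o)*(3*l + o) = -9*l^2 + o^2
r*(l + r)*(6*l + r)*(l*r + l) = 6*l^3*r^2 + 6*l^3*r + 7*l^2*r^3 + 7*l^2*r^2 + l*r^4 + l*r^3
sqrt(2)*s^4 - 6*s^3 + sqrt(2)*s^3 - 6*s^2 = s^2*(s - 3*sqrt(2))*(sqrt(2)*s + sqrt(2))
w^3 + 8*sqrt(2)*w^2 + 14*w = w*(w + sqrt(2))*(w + 7*sqrt(2))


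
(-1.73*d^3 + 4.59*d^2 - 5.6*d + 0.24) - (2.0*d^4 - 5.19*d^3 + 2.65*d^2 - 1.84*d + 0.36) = -2.0*d^4 + 3.46*d^3 + 1.94*d^2 - 3.76*d - 0.12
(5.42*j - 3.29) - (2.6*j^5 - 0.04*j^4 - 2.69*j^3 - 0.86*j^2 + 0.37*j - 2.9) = -2.6*j^5 + 0.04*j^4 + 2.69*j^3 + 0.86*j^2 + 5.05*j - 0.39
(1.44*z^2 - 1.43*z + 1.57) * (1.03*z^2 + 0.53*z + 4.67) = 1.4832*z^4 - 0.7097*z^3 + 7.584*z^2 - 5.846*z + 7.3319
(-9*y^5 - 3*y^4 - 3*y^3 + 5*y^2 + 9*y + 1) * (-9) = 81*y^5 + 27*y^4 + 27*y^3 - 45*y^2 - 81*y - 9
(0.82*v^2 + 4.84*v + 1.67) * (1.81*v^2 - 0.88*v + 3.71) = 1.4842*v^4 + 8.0388*v^3 + 1.8057*v^2 + 16.4868*v + 6.1957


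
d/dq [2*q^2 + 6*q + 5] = 4*q + 6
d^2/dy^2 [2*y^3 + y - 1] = 12*y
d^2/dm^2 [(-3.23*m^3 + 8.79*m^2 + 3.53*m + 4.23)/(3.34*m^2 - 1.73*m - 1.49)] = (-5.6843418860808e-14*m^5 + 1.13686837721616e-13*m^4 + 128.856322*m^3 + 495.639186*m^2 - 84.271866*m + 88.252766)/(37.259704*m^6 - 57.897564*m^5 - 19.876674*m^4 + 46.479391*m^3 + 8.867139*m^2 - 11.522319*m - 3.307949)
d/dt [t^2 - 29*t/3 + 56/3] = 2*t - 29/3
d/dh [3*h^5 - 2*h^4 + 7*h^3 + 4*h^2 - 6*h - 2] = 15*h^4 - 8*h^3 + 21*h^2 + 8*h - 6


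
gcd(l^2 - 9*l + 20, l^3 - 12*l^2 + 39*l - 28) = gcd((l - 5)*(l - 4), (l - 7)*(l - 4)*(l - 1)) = l - 4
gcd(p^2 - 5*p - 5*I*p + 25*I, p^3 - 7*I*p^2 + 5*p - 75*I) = p - 5*I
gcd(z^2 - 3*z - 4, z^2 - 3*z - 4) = z^2 - 3*z - 4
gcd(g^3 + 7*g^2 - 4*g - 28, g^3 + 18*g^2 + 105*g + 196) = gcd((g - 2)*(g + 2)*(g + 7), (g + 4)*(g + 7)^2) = g + 7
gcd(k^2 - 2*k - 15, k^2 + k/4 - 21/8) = 1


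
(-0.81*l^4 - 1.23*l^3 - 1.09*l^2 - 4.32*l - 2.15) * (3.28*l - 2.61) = -2.6568*l^5 - 1.9203*l^4 - 0.3649*l^3 - 11.3247*l^2 + 4.2232*l + 5.6115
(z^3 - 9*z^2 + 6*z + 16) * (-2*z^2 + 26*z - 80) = -2*z^5 + 44*z^4 - 326*z^3 + 844*z^2 - 64*z - 1280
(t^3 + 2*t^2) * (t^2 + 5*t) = t^5 + 7*t^4 + 10*t^3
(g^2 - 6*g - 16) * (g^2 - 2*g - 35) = g^4 - 8*g^3 - 39*g^2 + 242*g + 560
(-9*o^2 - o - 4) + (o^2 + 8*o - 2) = -8*o^2 + 7*o - 6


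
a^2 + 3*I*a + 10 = (a - 2*I)*(a + 5*I)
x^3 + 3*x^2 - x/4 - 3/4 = (x - 1/2)*(x + 1/2)*(x + 3)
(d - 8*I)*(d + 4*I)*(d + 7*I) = d^3 + 3*I*d^2 + 60*d + 224*I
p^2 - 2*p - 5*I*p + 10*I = (p - 2)*(p - 5*I)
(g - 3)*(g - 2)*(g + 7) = g^3 + 2*g^2 - 29*g + 42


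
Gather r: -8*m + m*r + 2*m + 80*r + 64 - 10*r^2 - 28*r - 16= -6*m - 10*r^2 + r*(m + 52) + 48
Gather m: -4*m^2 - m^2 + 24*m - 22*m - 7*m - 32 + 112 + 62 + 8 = -5*m^2 - 5*m + 150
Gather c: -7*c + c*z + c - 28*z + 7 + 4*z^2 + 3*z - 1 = c*(z - 6) + 4*z^2 - 25*z + 6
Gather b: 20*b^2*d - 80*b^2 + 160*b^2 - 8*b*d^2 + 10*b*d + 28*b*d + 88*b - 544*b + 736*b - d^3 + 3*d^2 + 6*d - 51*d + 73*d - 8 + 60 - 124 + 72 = b^2*(20*d + 80) + b*(-8*d^2 + 38*d + 280) - d^3 + 3*d^2 + 28*d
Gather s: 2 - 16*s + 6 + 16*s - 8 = 0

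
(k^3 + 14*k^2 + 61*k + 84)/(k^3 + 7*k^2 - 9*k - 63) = (k + 4)/(k - 3)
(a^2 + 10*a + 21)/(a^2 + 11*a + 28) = (a + 3)/(a + 4)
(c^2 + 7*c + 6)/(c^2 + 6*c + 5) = (c + 6)/(c + 5)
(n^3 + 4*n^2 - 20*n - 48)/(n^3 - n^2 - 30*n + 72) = (n + 2)/(n - 3)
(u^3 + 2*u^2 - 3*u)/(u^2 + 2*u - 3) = u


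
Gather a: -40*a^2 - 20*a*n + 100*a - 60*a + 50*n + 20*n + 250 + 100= -40*a^2 + a*(40 - 20*n) + 70*n + 350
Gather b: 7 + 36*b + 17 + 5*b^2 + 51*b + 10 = 5*b^2 + 87*b + 34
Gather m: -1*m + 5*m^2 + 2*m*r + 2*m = 5*m^2 + m*(2*r + 1)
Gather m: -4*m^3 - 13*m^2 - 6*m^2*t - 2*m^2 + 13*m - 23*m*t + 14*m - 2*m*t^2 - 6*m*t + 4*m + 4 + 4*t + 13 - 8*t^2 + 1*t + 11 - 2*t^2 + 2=-4*m^3 + m^2*(-6*t - 15) + m*(-2*t^2 - 29*t + 31) - 10*t^2 + 5*t + 30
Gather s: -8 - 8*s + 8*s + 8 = 0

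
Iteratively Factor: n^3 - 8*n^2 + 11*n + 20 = (n + 1)*(n^2 - 9*n + 20) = (n - 5)*(n + 1)*(n - 4)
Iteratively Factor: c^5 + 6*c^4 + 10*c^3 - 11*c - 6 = (c + 1)*(c^4 + 5*c^3 + 5*c^2 - 5*c - 6) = (c + 1)^2*(c^3 + 4*c^2 + c - 6) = (c + 1)^2*(c + 2)*(c^2 + 2*c - 3) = (c + 1)^2*(c + 2)*(c + 3)*(c - 1)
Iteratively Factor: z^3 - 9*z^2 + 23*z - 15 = (z - 5)*(z^2 - 4*z + 3) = (z - 5)*(z - 1)*(z - 3)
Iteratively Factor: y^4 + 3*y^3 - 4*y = (y)*(y^3 + 3*y^2 - 4) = y*(y + 2)*(y^2 + y - 2) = y*(y - 1)*(y + 2)*(y + 2)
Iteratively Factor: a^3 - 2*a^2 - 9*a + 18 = (a - 2)*(a^2 - 9) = (a - 3)*(a - 2)*(a + 3)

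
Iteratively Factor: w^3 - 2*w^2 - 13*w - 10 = (w + 1)*(w^2 - 3*w - 10) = (w + 1)*(w + 2)*(w - 5)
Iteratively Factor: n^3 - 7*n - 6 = (n + 2)*(n^2 - 2*n - 3) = (n - 3)*(n + 2)*(n + 1)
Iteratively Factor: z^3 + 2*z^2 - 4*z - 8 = (z - 2)*(z^2 + 4*z + 4) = (z - 2)*(z + 2)*(z + 2)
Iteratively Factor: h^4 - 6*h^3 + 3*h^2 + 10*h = (h + 1)*(h^3 - 7*h^2 + 10*h) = h*(h + 1)*(h^2 - 7*h + 10) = h*(h - 2)*(h + 1)*(h - 5)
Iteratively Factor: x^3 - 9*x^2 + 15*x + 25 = (x - 5)*(x^2 - 4*x - 5) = (x - 5)^2*(x + 1)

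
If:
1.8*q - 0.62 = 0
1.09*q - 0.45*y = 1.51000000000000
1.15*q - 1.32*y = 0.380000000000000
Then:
No Solution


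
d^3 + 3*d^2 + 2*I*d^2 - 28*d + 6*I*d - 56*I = (d - 4)*(d + 7)*(d + 2*I)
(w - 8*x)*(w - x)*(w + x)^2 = w^4 - 7*w^3*x - 9*w^2*x^2 + 7*w*x^3 + 8*x^4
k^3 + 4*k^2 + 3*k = k*(k + 1)*(k + 3)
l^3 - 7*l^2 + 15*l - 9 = (l - 3)^2*(l - 1)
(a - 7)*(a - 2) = a^2 - 9*a + 14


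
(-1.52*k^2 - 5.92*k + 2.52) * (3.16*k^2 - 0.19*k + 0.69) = -4.8032*k^4 - 18.4184*k^3 + 8.0392*k^2 - 4.5636*k + 1.7388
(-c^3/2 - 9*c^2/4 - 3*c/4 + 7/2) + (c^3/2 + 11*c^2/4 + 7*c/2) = c^2/2 + 11*c/4 + 7/2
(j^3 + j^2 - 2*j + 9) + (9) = j^3 + j^2 - 2*j + 18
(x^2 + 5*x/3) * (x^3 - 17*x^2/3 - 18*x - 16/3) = x^5 - 4*x^4 - 247*x^3/9 - 106*x^2/3 - 80*x/9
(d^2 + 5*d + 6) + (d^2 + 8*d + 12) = 2*d^2 + 13*d + 18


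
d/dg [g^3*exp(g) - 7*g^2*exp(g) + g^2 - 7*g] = g^3*exp(g) - 4*g^2*exp(g) - 14*g*exp(g) + 2*g - 7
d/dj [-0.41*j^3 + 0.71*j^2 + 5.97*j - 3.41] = -1.23*j^2 + 1.42*j + 5.97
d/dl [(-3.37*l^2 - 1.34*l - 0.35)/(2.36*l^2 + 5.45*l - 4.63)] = (-15.2041*l^2 + 32.8582*l + 8.1117)/(5.5696*l^4 + 25.724*l^3 + 7.8489*l^2 - 50.467*l + 21.4369)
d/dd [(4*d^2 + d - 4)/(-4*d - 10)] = (-8*d^2 - 40*d - 13)/(2*(4*d^2 + 20*d + 25))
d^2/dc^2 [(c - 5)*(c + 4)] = 2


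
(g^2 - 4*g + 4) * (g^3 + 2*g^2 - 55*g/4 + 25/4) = g^5 - 2*g^4 - 71*g^3/4 + 277*g^2/4 - 80*g + 25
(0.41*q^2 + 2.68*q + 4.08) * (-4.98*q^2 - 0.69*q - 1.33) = -2.0418*q^4 - 13.6293*q^3 - 22.7129*q^2 - 6.3796*q - 5.4264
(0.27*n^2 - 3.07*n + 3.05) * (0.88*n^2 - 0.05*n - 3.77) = 0.2376*n^4 - 2.7151*n^3 + 1.8196*n^2 + 11.4214*n - 11.4985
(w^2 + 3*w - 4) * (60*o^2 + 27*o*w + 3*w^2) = 60*o^2*w^2 + 180*o^2*w - 240*o^2 + 27*o*w^3 + 81*o*w^2 - 108*o*w + 3*w^4 + 9*w^3 - 12*w^2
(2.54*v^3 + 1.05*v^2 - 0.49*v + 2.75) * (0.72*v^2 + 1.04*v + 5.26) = 1.8288*v^5 + 3.3976*v^4 + 14.0996*v^3 + 6.9934*v^2 + 0.2826*v + 14.465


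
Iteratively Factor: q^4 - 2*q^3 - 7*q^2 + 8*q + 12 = (q - 2)*(q^3 - 7*q - 6) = (q - 3)*(q - 2)*(q^2 + 3*q + 2) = (q - 3)*(q - 2)*(q + 2)*(q + 1)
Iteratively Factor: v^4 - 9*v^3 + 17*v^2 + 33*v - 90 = (v - 5)*(v^3 - 4*v^2 - 3*v + 18) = (v - 5)*(v + 2)*(v^2 - 6*v + 9) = (v - 5)*(v - 3)*(v + 2)*(v - 3)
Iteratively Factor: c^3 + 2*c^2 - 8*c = (c + 4)*(c^2 - 2*c) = c*(c + 4)*(c - 2)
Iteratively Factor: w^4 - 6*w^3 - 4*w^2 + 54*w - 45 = (w - 5)*(w^3 - w^2 - 9*w + 9) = (w - 5)*(w - 1)*(w^2 - 9) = (w - 5)*(w - 1)*(w + 3)*(w - 3)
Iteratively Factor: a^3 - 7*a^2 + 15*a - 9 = (a - 3)*(a^2 - 4*a + 3) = (a - 3)*(a - 1)*(a - 3)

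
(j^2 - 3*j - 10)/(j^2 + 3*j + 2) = (j - 5)/(j + 1)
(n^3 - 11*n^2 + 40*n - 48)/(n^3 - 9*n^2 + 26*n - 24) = (n - 4)/(n - 2)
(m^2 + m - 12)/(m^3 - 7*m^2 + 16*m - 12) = (m + 4)/(m^2 - 4*m + 4)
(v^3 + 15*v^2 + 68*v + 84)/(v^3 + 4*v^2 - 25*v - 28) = (v^2 + 8*v + 12)/(v^2 - 3*v - 4)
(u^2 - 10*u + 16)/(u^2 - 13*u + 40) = (u - 2)/(u - 5)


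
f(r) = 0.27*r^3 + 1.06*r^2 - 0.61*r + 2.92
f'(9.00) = 84.08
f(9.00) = 280.12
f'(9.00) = 84.08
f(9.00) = 280.12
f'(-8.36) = 38.28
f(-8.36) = -75.65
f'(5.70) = 37.79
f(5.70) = 83.88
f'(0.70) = 1.27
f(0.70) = 3.11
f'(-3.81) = 3.07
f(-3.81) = 5.70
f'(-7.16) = 25.74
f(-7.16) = -37.48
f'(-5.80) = 14.34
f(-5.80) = -10.56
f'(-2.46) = -0.92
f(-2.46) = 6.82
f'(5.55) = 36.11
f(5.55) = 78.34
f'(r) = 0.81*r^2 + 2.12*r - 0.61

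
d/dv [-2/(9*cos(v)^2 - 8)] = -36*sin(v)*cos(v)/(9*cos(v)^2 - 8)^2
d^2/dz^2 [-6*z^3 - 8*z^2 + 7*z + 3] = -36*z - 16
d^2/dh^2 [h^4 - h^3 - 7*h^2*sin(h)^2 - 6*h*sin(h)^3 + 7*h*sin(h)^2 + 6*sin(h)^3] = -14*h^2*cos(2*h) + 12*h^2 + 9*h*sin(h)/2 - 28*h*sin(2*h) - 27*h*sin(3*h)/2 + 14*h*cos(2*h) - 6*h - 9*sin(h)/2 + 14*sin(2*h) + 27*sin(3*h)/2 - 9*cos(h) + 7*cos(2*h) + 9*cos(3*h) - 7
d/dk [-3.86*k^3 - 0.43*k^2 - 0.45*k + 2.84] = -11.58*k^2 - 0.86*k - 0.45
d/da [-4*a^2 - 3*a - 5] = -8*a - 3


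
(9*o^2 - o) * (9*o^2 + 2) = 81*o^4 - 9*o^3 + 18*o^2 - 2*o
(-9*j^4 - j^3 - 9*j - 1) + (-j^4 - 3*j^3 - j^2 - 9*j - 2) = -10*j^4 - 4*j^3 - j^2 - 18*j - 3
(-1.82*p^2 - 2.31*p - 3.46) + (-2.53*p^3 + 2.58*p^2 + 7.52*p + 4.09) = -2.53*p^3 + 0.76*p^2 + 5.21*p + 0.63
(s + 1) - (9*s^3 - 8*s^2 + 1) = -9*s^3 + 8*s^2 + s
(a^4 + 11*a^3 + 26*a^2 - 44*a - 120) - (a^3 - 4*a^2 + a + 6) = a^4 + 10*a^3 + 30*a^2 - 45*a - 126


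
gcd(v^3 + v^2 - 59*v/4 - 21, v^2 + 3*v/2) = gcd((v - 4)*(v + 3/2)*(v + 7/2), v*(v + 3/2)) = v + 3/2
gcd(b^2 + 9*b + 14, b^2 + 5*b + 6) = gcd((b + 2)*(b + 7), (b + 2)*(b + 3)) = b + 2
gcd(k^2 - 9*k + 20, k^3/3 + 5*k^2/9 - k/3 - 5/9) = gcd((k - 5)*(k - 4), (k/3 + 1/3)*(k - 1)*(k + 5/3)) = 1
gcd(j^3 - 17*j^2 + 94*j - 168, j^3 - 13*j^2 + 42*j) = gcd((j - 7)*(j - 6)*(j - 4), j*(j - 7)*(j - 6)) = j^2 - 13*j + 42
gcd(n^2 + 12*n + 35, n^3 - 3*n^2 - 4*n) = 1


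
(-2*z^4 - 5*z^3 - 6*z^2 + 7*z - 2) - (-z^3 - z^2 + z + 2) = -2*z^4 - 4*z^3 - 5*z^2 + 6*z - 4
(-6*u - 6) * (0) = 0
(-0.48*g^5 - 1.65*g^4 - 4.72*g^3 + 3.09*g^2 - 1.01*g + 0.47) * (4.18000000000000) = -2.0064*g^5 - 6.897*g^4 - 19.7296*g^3 + 12.9162*g^2 - 4.2218*g + 1.9646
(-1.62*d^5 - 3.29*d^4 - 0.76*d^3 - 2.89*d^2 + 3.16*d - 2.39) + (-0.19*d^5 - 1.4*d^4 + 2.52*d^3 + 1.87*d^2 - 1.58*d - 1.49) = -1.81*d^5 - 4.69*d^4 + 1.76*d^3 - 1.02*d^2 + 1.58*d - 3.88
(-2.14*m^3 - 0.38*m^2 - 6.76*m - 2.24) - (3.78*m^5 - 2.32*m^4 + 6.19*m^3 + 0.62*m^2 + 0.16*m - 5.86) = -3.78*m^5 + 2.32*m^4 - 8.33*m^3 - 1.0*m^2 - 6.92*m + 3.62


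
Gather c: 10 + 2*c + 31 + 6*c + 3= 8*c + 44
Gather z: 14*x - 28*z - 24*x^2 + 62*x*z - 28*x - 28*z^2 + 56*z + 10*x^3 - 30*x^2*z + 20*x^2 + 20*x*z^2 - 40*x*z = 10*x^3 - 4*x^2 - 14*x + z^2*(20*x - 28) + z*(-30*x^2 + 22*x + 28)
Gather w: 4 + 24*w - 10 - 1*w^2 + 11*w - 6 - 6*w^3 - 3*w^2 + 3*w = -6*w^3 - 4*w^2 + 38*w - 12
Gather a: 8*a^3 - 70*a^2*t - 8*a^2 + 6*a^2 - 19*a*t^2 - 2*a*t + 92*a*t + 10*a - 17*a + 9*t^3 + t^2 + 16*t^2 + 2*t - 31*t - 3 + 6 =8*a^3 + a^2*(-70*t - 2) + a*(-19*t^2 + 90*t - 7) + 9*t^3 + 17*t^2 - 29*t + 3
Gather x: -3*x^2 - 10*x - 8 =-3*x^2 - 10*x - 8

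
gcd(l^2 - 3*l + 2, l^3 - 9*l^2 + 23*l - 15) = l - 1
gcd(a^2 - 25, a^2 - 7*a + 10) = a - 5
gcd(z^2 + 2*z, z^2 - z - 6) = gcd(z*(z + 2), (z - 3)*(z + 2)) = z + 2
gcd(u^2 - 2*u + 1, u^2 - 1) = u - 1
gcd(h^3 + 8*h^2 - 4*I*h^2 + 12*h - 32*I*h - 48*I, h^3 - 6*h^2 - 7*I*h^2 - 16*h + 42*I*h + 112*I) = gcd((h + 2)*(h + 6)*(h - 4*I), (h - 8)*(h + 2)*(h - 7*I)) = h + 2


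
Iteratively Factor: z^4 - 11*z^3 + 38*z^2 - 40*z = (z - 4)*(z^3 - 7*z^2 + 10*z) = z*(z - 4)*(z^2 - 7*z + 10) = z*(z - 4)*(z - 2)*(z - 5)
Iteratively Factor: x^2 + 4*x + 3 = (x + 1)*(x + 3)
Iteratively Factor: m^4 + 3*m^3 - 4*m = (m + 2)*(m^3 + m^2 - 2*m) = (m - 1)*(m + 2)*(m^2 + 2*m) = m*(m - 1)*(m + 2)*(m + 2)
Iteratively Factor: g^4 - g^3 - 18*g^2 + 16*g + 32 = (g + 4)*(g^3 - 5*g^2 + 2*g + 8) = (g + 1)*(g + 4)*(g^2 - 6*g + 8) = (g - 2)*(g + 1)*(g + 4)*(g - 4)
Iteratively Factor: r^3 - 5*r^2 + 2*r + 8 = (r + 1)*(r^2 - 6*r + 8) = (r - 4)*(r + 1)*(r - 2)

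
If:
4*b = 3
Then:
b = 3/4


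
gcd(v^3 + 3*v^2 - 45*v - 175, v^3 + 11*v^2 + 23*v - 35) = v + 5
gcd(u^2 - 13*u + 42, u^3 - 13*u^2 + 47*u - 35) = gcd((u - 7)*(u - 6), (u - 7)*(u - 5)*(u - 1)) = u - 7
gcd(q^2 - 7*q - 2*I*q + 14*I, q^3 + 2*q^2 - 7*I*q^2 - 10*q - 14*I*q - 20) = q - 2*I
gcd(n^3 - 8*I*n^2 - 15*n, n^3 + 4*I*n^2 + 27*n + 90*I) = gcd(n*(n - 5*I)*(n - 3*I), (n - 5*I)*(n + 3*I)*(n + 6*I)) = n - 5*I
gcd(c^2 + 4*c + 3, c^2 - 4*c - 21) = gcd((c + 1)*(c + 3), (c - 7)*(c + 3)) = c + 3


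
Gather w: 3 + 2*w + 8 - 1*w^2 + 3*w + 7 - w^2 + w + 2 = -2*w^2 + 6*w + 20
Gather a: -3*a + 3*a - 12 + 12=0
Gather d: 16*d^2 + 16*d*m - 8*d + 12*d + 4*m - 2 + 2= 16*d^2 + d*(16*m + 4) + 4*m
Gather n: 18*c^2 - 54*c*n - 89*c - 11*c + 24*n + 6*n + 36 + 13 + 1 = 18*c^2 - 100*c + n*(30 - 54*c) + 50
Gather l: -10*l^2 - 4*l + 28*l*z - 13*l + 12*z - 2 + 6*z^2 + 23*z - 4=-10*l^2 + l*(28*z - 17) + 6*z^2 + 35*z - 6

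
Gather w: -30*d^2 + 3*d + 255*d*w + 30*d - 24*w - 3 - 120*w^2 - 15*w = -30*d^2 + 33*d - 120*w^2 + w*(255*d - 39) - 3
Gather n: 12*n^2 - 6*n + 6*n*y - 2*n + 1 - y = 12*n^2 + n*(6*y - 8) - y + 1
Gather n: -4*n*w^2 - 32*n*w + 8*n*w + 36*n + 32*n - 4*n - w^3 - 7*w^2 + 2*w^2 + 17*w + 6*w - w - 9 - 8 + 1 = n*(-4*w^2 - 24*w + 64) - w^3 - 5*w^2 + 22*w - 16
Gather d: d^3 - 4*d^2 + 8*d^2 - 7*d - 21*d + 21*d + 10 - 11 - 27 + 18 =d^3 + 4*d^2 - 7*d - 10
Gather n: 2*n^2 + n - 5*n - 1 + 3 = 2*n^2 - 4*n + 2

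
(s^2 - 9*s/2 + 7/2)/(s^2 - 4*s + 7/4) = 2*(s - 1)/(2*s - 1)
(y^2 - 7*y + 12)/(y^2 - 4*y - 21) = (-y^2 + 7*y - 12)/(-y^2 + 4*y + 21)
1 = 1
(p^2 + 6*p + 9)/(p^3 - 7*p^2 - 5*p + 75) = (p + 3)/(p^2 - 10*p + 25)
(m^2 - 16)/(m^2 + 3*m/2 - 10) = 2*(m - 4)/(2*m - 5)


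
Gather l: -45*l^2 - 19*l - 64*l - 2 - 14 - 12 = -45*l^2 - 83*l - 28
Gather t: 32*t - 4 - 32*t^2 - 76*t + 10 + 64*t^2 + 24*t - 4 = 32*t^2 - 20*t + 2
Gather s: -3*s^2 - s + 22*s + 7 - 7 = -3*s^2 + 21*s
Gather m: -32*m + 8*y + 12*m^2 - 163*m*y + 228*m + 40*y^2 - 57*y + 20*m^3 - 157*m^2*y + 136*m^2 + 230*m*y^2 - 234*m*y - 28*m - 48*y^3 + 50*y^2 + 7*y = 20*m^3 + m^2*(148 - 157*y) + m*(230*y^2 - 397*y + 168) - 48*y^3 + 90*y^2 - 42*y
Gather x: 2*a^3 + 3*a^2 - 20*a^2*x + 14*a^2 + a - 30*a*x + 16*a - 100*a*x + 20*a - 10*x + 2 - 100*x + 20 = 2*a^3 + 17*a^2 + 37*a + x*(-20*a^2 - 130*a - 110) + 22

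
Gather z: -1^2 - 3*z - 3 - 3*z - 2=-6*z - 6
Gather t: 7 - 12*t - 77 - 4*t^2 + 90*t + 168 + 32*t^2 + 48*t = 28*t^2 + 126*t + 98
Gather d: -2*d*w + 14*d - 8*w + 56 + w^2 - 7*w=d*(14 - 2*w) + w^2 - 15*w + 56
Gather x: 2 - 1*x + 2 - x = 4 - 2*x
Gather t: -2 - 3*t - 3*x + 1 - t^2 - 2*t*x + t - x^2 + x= -t^2 + t*(-2*x - 2) - x^2 - 2*x - 1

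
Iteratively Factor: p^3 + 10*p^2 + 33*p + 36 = (p + 3)*(p^2 + 7*p + 12) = (p + 3)*(p + 4)*(p + 3)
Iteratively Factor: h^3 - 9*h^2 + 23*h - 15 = (h - 5)*(h^2 - 4*h + 3) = (h - 5)*(h - 3)*(h - 1)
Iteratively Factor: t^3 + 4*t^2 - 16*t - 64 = (t + 4)*(t^2 - 16) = (t + 4)^2*(t - 4)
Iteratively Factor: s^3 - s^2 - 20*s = (s + 4)*(s^2 - 5*s) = (s - 5)*(s + 4)*(s)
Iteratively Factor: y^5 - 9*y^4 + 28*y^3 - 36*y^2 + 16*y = (y)*(y^4 - 9*y^3 + 28*y^2 - 36*y + 16) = y*(y - 4)*(y^3 - 5*y^2 + 8*y - 4) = y*(y - 4)*(y - 1)*(y^2 - 4*y + 4) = y*(y - 4)*(y - 2)*(y - 1)*(y - 2)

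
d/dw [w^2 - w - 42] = 2*w - 1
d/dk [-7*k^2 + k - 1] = 1 - 14*k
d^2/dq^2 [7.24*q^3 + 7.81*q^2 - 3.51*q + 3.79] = 43.44*q + 15.62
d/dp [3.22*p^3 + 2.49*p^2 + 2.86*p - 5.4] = 9.66*p^2 + 4.98*p + 2.86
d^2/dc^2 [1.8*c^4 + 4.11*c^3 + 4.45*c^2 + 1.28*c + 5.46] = 21.6*c^2 + 24.66*c + 8.9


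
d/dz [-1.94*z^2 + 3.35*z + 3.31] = 3.35 - 3.88*z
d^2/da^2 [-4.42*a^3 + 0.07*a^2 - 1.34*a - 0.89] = 0.14 - 26.52*a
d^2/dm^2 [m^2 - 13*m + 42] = 2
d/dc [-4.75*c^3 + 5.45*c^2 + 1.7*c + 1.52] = -14.25*c^2 + 10.9*c + 1.7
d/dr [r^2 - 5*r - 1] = 2*r - 5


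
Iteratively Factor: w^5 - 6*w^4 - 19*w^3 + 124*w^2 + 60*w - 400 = (w - 5)*(w^4 - w^3 - 24*w^2 + 4*w + 80) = (w - 5)^2*(w^3 + 4*w^2 - 4*w - 16) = (w - 5)^2*(w - 2)*(w^2 + 6*w + 8) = (w - 5)^2*(w - 2)*(w + 2)*(w + 4)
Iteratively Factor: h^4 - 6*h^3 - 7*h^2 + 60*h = (h - 5)*(h^3 - h^2 - 12*h) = (h - 5)*(h + 3)*(h^2 - 4*h) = h*(h - 5)*(h + 3)*(h - 4)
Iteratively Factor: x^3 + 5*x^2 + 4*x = (x)*(x^2 + 5*x + 4) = x*(x + 4)*(x + 1)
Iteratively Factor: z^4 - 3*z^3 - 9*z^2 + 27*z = (z + 3)*(z^3 - 6*z^2 + 9*z) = z*(z + 3)*(z^2 - 6*z + 9) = z*(z - 3)*(z + 3)*(z - 3)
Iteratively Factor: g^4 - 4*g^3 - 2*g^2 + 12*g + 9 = (g - 3)*(g^3 - g^2 - 5*g - 3) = (g - 3)*(g + 1)*(g^2 - 2*g - 3) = (g - 3)^2*(g + 1)*(g + 1)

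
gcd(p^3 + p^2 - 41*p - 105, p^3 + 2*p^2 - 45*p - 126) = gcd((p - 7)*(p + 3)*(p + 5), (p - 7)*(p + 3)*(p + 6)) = p^2 - 4*p - 21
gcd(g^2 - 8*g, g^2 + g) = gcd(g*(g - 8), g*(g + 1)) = g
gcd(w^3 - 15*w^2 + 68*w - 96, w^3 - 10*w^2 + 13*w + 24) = w^2 - 11*w + 24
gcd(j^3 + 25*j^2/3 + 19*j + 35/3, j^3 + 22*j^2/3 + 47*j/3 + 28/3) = j^2 + 10*j/3 + 7/3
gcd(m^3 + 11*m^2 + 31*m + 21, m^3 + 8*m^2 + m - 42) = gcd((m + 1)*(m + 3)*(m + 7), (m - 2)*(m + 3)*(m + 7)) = m^2 + 10*m + 21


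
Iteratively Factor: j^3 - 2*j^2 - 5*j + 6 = (j - 3)*(j^2 + j - 2) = (j - 3)*(j + 2)*(j - 1)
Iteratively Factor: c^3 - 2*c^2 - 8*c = (c - 4)*(c^2 + 2*c) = (c - 4)*(c + 2)*(c)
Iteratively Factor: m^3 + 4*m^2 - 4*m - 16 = (m + 2)*(m^2 + 2*m - 8) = (m + 2)*(m + 4)*(m - 2)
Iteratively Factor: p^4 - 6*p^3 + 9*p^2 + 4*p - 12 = (p - 3)*(p^3 - 3*p^2 + 4) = (p - 3)*(p - 2)*(p^2 - p - 2) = (p - 3)*(p - 2)*(p + 1)*(p - 2)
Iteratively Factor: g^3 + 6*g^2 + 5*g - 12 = (g + 4)*(g^2 + 2*g - 3) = (g - 1)*(g + 4)*(g + 3)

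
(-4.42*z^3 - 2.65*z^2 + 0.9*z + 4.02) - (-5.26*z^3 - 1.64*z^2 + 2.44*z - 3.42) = 0.84*z^3 - 1.01*z^2 - 1.54*z + 7.44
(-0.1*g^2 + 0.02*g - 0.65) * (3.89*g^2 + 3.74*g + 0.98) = -0.389*g^4 - 0.2962*g^3 - 2.5517*g^2 - 2.4114*g - 0.637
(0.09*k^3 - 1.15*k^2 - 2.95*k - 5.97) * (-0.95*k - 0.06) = -0.0855*k^4 + 1.0871*k^3 + 2.8715*k^2 + 5.8485*k + 0.3582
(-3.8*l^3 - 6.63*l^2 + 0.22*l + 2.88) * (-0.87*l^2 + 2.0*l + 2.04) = 3.306*l^5 - 1.8319*l^4 - 21.2034*l^3 - 15.5908*l^2 + 6.2088*l + 5.8752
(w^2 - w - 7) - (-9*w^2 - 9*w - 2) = 10*w^2 + 8*w - 5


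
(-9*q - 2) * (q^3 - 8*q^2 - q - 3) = -9*q^4 + 70*q^3 + 25*q^2 + 29*q + 6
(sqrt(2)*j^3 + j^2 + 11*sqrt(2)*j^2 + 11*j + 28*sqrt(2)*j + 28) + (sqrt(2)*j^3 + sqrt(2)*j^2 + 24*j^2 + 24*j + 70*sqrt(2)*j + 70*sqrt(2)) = 2*sqrt(2)*j^3 + 12*sqrt(2)*j^2 + 25*j^2 + 35*j + 98*sqrt(2)*j + 28 + 70*sqrt(2)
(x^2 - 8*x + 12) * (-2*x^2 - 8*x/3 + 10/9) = -2*x^4 + 40*x^3/3 - 14*x^2/9 - 368*x/9 + 40/3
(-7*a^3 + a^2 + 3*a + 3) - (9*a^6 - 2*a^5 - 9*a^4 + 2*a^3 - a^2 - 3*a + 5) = -9*a^6 + 2*a^5 + 9*a^4 - 9*a^3 + 2*a^2 + 6*a - 2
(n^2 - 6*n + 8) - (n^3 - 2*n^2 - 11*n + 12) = -n^3 + 3*n^2 + 5*n - 4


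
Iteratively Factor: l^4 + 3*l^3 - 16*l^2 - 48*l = (l + 4)*(l^3 - l^2 - 12*l) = l*(l + 4)*(l^2 - l - 12) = l*(l - 4)*(l + 4)*(l + 3)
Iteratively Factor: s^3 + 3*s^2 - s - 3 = (s + 1)*(s^2 + 2*s - 3) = (s + 1)*(s + 3)*(s - 1)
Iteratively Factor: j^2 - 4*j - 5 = (j + 1)*(j - 5)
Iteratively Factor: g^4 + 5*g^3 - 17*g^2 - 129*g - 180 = (g + 3)*(g^3 + 2*g^2 - 23*g - 60) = (g - 5)*(g + 3)*(g^2 + 7*g + 12) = (g - 5)*(g + 3)*(g + 4)*(g + 3)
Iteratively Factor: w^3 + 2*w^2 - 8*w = (w)*(w^2 + 2*w - 8) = w*(w - 2)*(w + 4)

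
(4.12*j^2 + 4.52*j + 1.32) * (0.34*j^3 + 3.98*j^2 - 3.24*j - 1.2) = 1.4008*j^5 + 17.9344*j^4 + 5.0896*j^3 - 14.3352*j^2 - 9.7008*j - 1.584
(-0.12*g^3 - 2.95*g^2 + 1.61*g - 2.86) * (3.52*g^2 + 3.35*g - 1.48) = -0.4224*g^5 - 10.786*g^4 - 4.0377*g^3 - 0.307699999999999*g^2 - 11.9638*g + 4.2328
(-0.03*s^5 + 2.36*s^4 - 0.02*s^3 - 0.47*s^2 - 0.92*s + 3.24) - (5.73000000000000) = -0.03*s^5 + 2.36*s^4 - 0.02*s^3 - 0.47*s^2 - 0.92*s - 2.49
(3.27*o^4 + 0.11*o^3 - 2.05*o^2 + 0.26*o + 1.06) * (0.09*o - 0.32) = 0.2943*o^5 - 1.0365*o^4 - 0.2197*o^3 + 0.6794*o^2 + 0.0122*o - 0.3392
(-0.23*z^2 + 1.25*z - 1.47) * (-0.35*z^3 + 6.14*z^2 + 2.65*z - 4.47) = 0.0805*z^5 - 1.8497*z^4 + 7.58*z^3 - 4.6852*z^2 - 9.483*z + 6.5709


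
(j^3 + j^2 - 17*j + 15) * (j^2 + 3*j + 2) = j^5 + 4*j^4 - 12*j^3 - 34*j^2 + 11*j + 30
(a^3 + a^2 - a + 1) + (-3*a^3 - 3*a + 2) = -2*a^3 + a^2 - 4*a + 3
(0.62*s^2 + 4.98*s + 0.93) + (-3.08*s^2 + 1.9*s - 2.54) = -2.46*s^2 + 6.88*s - 1.61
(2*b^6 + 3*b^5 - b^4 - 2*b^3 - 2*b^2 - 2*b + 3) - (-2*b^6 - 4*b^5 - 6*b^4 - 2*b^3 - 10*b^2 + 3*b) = 4*b^6 + 7*b^5 + 5*b^4 + 8*b^2 - 5*b + 3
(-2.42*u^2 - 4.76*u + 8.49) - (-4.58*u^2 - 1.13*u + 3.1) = 2.16*u^2 - 3.63*u + 5.39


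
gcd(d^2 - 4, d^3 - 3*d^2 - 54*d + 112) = d - 2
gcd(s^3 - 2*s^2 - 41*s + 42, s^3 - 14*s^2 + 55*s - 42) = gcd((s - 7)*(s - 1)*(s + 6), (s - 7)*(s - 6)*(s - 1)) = s^2 - 8*s + 7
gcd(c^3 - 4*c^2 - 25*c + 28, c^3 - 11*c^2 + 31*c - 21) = c^2 - 8*c + 7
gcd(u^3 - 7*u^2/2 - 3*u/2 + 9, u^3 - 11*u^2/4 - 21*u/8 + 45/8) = u^2 - 3*u/2 - 9/2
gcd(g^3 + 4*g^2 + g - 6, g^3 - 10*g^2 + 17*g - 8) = g - 1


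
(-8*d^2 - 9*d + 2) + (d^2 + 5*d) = -7*d^2 - 4*d + 2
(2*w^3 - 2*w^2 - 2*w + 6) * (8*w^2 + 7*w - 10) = 16*w^5 - 2*w^4 - 50*w^3 + 54*w^2 + 62*w - 60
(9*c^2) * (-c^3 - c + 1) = -9*c^5 - 9*c^3 + 9*c^2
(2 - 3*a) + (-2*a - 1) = 1 - 5*a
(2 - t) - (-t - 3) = 5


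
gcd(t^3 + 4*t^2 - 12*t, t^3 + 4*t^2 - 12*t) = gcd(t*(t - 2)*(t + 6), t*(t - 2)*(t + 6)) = t^3 + 4*t^2 - 12*t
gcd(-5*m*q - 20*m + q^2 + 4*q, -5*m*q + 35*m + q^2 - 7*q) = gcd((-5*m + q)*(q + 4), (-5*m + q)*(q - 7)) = -5*m + q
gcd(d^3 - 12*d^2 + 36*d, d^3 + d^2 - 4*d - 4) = 1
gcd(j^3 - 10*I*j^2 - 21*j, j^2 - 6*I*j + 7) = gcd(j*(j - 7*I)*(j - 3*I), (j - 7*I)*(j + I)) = j - 7*I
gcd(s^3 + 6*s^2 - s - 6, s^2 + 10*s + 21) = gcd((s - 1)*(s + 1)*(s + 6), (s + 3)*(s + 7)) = 1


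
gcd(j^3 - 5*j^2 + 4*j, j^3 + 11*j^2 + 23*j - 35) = j - 1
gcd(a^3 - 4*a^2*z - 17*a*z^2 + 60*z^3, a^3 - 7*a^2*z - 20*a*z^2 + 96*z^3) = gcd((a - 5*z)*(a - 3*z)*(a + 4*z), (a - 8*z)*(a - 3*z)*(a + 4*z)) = -a^2 - a*z + 12*z^2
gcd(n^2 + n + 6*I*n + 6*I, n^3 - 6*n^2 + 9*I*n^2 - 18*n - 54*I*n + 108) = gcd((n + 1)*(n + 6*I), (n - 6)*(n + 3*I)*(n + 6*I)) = n + 6*I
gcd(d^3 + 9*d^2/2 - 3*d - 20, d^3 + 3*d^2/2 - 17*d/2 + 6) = d + 4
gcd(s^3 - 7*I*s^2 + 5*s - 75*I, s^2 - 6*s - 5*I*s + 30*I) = s - 5*I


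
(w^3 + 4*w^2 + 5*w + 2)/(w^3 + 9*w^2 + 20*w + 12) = (w + 1)/(w + 6)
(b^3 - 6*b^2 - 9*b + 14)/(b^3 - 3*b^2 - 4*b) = (-b^3 + 6*b^2 + 9*b - 14)/(b*(-b^2 + 3*b + 4))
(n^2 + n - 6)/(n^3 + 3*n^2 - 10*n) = (n + 3)/(n*(n + 5))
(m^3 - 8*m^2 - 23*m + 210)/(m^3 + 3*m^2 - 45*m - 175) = (m - 6)/(m + 5)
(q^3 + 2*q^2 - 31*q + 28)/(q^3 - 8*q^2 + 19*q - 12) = (q + 7)/(q - 3)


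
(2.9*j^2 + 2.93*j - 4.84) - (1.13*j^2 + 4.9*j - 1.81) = 1.77*j^2 - 1.97*j - 3.03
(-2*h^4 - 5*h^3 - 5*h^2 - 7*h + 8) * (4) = -8*h^4 - 20*h^3 - 20*h^2 - 28*h + 32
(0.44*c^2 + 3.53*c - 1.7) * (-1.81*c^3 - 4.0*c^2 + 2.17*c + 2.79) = -0.7964*c^5 - 8.1493*c^4 - 10.0882*c^3 + 15.6877*c^2 + 6.1597*c - 4.743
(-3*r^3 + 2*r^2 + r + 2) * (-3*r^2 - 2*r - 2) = 9*r^5 - r^3 - 12*r^2 - 6*r - 4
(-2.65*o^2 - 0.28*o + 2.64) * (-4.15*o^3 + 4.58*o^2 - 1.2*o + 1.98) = 10.9975*o^5 - 10.975*o^4 - 9.0584*o^3 + 7.1802*o^2 - 3.7224*o + 5.2272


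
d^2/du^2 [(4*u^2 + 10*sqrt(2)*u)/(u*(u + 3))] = 4*(-6 + 5*sqrt(2))/(u^3 + 9*u^2 + 27*u + 27)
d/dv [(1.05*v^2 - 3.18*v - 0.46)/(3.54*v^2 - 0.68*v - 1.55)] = (10.5432*v^2 + 0.0017999999999998*v + 4.6162)/(12.5316*v^4 - 4.8144*v^3 - 10.5116*v^2 + 2.108*v + 2.4025)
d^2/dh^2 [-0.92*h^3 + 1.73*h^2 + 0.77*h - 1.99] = 3.46 - 5.52*h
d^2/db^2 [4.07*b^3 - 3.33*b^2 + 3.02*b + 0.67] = 24.42*b - 6.66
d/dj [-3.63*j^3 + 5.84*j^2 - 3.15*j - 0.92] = -10.89*j^2 + 11.68*j - 3.15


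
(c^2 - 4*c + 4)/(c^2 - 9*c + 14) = (c - 2)/(c - 7)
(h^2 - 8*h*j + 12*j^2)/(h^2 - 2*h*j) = (h - 6*j)/h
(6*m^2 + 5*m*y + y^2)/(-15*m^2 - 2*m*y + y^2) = (2*m + y)/(-5*m + y)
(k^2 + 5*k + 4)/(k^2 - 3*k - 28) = (k + 1)/(k - 7)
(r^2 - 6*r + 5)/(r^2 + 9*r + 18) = (r^2 - 6*r + 5)/(r^2 + 9*r + 18)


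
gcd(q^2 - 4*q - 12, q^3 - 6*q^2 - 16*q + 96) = q - 6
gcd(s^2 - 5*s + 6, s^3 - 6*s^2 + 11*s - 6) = s^2 - 5*s + 6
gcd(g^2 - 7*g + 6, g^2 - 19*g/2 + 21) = g - 6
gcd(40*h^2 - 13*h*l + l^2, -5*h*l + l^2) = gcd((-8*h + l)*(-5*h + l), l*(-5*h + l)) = 5*h - l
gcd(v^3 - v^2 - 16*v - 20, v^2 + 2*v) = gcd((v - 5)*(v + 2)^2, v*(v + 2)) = v + 2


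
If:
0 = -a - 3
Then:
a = -3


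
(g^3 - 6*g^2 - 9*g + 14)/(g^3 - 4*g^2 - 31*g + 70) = (g^2 + g - 2)/(g^2 + 3*g - 10)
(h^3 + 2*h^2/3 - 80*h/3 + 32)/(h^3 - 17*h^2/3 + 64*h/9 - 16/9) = 3*(h + 6)/(3*h - 1)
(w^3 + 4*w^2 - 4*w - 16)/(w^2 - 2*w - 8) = (w^2 + 2*w - 8)/(w - 4)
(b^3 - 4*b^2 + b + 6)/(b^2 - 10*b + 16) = (b^2 - 2*b - 3)/(b - 8)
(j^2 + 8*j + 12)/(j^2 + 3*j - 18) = (j + 2)/(j - 3)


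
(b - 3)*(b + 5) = b^2 + 2*b - 15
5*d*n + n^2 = n*(5*d + n)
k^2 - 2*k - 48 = (k - 8)*(k + 6)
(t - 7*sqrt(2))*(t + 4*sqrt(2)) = t^2 - 3*sqrt(2)*t - 56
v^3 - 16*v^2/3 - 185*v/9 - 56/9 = (v - 8)*(v + 1/3)*(v + 7/3)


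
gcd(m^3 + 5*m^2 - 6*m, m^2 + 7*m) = m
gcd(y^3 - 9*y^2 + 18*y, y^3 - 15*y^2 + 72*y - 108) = y^2 - 9*y + 18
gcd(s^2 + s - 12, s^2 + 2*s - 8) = s + 4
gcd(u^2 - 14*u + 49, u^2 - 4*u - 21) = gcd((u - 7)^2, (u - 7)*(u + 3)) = u - 7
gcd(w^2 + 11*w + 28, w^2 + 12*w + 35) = w + 7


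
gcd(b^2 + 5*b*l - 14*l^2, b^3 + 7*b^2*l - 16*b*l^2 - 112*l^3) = b + 7*l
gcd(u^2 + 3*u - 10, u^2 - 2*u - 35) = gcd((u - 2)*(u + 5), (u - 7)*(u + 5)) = u + 5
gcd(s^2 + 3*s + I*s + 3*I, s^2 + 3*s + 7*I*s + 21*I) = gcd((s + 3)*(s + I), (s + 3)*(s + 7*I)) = s + 3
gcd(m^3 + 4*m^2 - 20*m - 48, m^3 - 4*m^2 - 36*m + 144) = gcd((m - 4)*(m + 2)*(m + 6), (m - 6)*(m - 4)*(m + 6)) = m^2 + 2*m - 24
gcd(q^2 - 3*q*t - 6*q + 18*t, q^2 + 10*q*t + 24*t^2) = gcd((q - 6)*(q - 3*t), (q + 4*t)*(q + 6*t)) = 1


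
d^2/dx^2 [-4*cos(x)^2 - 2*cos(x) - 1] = 2*cos(x) + 8*cos(2*x)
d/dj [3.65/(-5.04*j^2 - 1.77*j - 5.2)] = (36.792*j + 6.4605)/(5.04*j^2 + 1.77*j + 5.2)^2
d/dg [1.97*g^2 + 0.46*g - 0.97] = 3.94*g + 0.46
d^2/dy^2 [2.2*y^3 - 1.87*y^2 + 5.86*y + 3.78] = 13.2*y - 3.74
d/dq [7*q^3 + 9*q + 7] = 21*q^2 + 9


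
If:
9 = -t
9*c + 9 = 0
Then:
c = -1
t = -9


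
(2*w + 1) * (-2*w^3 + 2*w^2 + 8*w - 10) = -4*w^4 + 2*w^3 + 18*w^2 - 12*w - 10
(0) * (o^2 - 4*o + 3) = 0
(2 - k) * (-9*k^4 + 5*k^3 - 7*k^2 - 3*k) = 9*k^5 - 23*k^4 + 17*k^3 - 11*k^2 - 6*k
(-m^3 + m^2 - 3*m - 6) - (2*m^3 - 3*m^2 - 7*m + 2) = -3*m^3 + 4*m^2 + 4*m - 8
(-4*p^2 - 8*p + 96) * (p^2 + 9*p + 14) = -4*p^4 - 44*p^3 - 32*p^2 + 752*p + 1344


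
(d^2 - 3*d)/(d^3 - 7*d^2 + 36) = d/(d^2 - 4*d - 12)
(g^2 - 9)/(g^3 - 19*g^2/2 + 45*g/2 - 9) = 2*(g + 3)/(2*g^2 - 13*g + 6)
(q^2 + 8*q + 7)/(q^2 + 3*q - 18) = (q^2 + 8*q + 7)/(q^2 + 3*q - 18)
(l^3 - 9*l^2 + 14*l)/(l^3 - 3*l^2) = (l^2 - 9*l + 14)/(l*(l - 3))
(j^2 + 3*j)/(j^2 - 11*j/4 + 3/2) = 4*j*(j + 3)/(4*j^2 - 11*j + 6)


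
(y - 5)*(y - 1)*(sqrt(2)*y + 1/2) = sqrt(2)*y^3 - 6*sqrt(2)*y^2 + y^2/2 - 3*y + 5*sqrt(2)*y + 5/2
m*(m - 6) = m^2 - 6*m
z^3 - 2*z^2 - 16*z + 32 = (z - 4)*(z - 2)*(z + 4)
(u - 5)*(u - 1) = u^2 - 6*u + 5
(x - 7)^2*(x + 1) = x^3 - 13*x^2 + 35*x + 49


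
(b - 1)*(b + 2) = b^2 + b - 2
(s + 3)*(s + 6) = s^2 + 9*s + 18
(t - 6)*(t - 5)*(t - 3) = t^3 - 14*t^2 + 63*t - 90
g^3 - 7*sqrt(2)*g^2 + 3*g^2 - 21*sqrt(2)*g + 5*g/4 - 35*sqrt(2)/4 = (g + 1/2)*(g + 5/2)*(g - 7*sqrt(2))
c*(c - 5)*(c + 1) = c^3 - 4*c^2 - 5*c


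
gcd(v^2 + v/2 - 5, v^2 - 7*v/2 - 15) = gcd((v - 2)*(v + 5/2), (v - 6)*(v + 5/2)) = v + 5/2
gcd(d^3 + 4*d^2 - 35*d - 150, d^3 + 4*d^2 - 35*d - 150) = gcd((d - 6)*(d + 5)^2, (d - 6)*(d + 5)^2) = d^3 + 4*d^2 - 35*d - 150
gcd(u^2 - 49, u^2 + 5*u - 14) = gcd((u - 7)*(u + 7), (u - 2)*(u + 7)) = u + 7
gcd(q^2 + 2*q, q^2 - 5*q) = q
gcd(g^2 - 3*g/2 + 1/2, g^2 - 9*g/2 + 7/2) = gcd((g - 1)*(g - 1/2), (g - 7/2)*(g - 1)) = g - 1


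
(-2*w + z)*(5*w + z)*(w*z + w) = -10*w^3*z - 10*w^3 + 3*w^2*z^2 + 3*w^2*z + w*z^3 + w*z^2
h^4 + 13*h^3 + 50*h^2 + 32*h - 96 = (h - 1)*(h + 4)^2*(h + 6)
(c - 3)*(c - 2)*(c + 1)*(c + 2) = c^4 - 2*c^3 - 7*c^2 + 8*c + 12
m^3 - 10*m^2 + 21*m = m*(m - 7)*(m - 3)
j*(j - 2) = j^2 - 2*j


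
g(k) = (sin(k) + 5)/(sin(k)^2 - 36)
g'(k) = -2*(sin(k) + 5)*sin(k)*cos(k)/(sin(k)^2 - 36)^2 + cos(k)/(sin(k)^2 - 36) = (-10*sin(k) + cos(k)^2 - 37)*cos(k)/(sin(k)^2 - 36)^2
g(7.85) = -0.17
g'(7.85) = -0.00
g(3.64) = -0.13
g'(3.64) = 0.02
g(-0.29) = -0.13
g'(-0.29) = -0.02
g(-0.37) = -0.13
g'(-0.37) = -0.02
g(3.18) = -0.14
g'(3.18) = 0.03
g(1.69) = -0.17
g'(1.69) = 0.00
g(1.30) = -0.17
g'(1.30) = -0.01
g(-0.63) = -0.12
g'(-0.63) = -0.02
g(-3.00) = -0.14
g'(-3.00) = 0.03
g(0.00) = -0.14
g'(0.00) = -0.03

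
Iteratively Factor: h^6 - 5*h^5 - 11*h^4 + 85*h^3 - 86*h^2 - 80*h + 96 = (h - 1)*(h^5 - 4*h^4 - 15*h^3 + 70*h^2 - 16*h - 96) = (h - 3)*(h - 1)*(h^4 - h^3 - 18*h^2 + 16*h + 32) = (h - 3)*(h - 1)*(h + 4)*(h^3 - 5*h^2 + 2*h + 8) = (h - 4)*(h - 3)*(h - 1)*(h + 4)*(h^2 - h - 2) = (h - 4)*(h - 3)*(h - 1)*(h + 1)*(h + 4)*(h - 2)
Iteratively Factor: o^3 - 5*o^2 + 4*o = (o - 1)*(o^2 - 4*o) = o*(o - 1)*(o - 4)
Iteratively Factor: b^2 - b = (b - 1)*(b)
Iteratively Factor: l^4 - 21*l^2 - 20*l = (l)*(l^3 - 21*l - 20) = l*(l + 1)*(l^2 - l - 20) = l*(l - 5)*(l + 1)*(l + 4)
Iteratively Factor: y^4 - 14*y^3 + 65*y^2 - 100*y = (y - 4)*(y^3 - 10*y^2 + 25*y) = y*(y - 4)*(y^2 - 10*y + 25) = y*(y - 5)*(y - 4)*(y - 5)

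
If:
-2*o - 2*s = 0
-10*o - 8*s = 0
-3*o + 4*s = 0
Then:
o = 0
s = 0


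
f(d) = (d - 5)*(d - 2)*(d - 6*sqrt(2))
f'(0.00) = 69.40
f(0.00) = -84.85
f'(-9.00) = 591.13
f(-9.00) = -2692.73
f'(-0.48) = 84.95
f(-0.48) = -121.84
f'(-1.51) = 123.00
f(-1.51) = -228.39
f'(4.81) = -10.16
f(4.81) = 1.96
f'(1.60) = 27.52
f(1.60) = -9.36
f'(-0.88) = 98.97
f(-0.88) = -158.60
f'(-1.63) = 127.85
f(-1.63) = -243.44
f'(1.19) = 36.79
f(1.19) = -22.51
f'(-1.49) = 122.20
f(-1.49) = -225.94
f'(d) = (d - 5)*(d - 2) + (d - 5)*(d - 6*sqrt(2)) + (d - 2)*(d - 6*sqrt(2)) = 3*d^2 - 12*sqrt(2)*d - 14*d + 10 + 42*sqrt(2)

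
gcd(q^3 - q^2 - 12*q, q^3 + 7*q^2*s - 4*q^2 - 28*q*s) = q^2 - 4*q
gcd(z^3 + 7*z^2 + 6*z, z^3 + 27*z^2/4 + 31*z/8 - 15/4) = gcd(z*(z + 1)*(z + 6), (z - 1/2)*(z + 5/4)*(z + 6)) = z + 6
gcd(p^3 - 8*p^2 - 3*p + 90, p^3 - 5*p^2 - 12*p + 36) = p^2 - 3*p - 18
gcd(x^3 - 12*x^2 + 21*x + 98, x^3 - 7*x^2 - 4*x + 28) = x^2 - 5*x - 14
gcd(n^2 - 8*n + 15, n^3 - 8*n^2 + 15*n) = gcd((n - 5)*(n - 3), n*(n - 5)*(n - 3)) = n^2 - 8*n + 15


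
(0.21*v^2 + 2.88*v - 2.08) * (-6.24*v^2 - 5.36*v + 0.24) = -1.3104*v^4 - 19.0968*v^3 - 2.4072*v^2 + 11.84*v - 0.4992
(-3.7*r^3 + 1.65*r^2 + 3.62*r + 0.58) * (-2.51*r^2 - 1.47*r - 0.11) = 9.287*r^5 + 1.2975*r^4 - 11.1047*r^3 - 6.9587*r^2 - 1.2508*r - 0.0638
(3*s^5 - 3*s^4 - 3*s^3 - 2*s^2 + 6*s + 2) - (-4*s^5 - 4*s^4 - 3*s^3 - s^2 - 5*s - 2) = 7*s^5 + s^4 - s^2 + 11*s + 4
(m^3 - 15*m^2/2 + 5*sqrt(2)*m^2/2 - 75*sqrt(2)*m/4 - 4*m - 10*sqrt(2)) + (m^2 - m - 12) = m^3 - 13*m^2/2 + 5*sqrt(2)*m^2/2 - 75*sqrt(2)*m/4 - 5*m - 10*sqrt(2) - 12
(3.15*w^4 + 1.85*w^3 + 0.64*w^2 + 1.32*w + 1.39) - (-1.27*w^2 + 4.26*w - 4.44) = 3.15*w^4 + 1.85*w^3 + 1.91*w^2 - 2.94*w + 5.83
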